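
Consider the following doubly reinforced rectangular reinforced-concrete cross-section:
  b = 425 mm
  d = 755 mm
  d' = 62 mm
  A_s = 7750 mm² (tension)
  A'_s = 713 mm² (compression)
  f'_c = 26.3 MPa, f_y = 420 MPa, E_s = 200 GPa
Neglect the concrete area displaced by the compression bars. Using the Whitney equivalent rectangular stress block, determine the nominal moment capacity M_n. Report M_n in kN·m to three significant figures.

Assume both tension and compression steel yield.
Net tension couple steel: A_s − A'_s = 7037 mm².
a = (A_s − A'_s) f_y / (0.85 f'_c b) = 2955540/(0.85 × 26.3 × 425) = 311.08 mm.
c = a/β₁ = 311.08/0.85 = 365.98 mm; ε'_s = 0.003(c − d')/c = 0.0025 ≥ f_y/E_s = 0.0021, so compression steel does yield.
M_n = (A_s − A'_s) f_y (d − a/2) + A'_s f_y (d − d') = [2955540 × (755 − 155.54) + 299460 × (755 − 62)] × 10⁻⁶ = 1771.73 + 207.53 = 1979.26 kN·m.

M_n ≈ 1980 kN·m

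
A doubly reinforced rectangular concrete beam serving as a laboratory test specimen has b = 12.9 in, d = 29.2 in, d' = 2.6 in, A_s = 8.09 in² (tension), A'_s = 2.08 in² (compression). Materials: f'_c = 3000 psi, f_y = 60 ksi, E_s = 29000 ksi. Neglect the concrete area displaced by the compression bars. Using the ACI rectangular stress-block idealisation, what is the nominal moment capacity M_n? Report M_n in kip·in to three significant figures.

M_n ≈ 11900 kip·in

Assume both steels yield.
a = (A_s − A'_s) f_y/(0.85 f'_c b) = (8.09 − 2.08) × 60/(0.85 × 3 × 12.9) = 10.962 in.
c = a/β₁ = 10.962/0.85 = 12.896 in; ε'_s = 0.003(c − d')/c = 0.0024 ≥ ε_y = 0.0021, so the compression steel yields.
M_n = (A_s − A'_s) f_y (d − a/2) + A'_s f_y (d − d') = 360.6 × (29.2 − 5.481) + 124.8 × (29.2 − 2.6) = 8553.1 + 3319.7 = 11872.8 kip·in.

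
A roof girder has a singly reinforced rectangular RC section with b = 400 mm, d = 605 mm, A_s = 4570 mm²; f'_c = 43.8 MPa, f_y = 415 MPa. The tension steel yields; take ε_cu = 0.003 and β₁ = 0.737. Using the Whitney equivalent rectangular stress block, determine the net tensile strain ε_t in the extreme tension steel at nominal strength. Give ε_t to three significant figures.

ε_t ≈ 0.00750

a = A_s f_y/(0.85 f'_c b) = 127.35 mm.
β₁ = 0.737, so c = a/β₁ = 127.35/0.737 = 172.80 mm.
From the linear strain diagram with ε_cu = 0.003: ε_t = 0.003 (d − c)/c = 0.003 × (605 − 172.80)/172.80 = 0.00750.
Since ε_t ≥ 0.005, the section is tension-controlled.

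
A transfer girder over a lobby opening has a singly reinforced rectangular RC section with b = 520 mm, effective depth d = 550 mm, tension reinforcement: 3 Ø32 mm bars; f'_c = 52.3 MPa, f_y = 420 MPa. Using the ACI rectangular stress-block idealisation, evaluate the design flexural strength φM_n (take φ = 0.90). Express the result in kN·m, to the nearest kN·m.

φM_n ≈ 481 kN·m

A_s = 3 × 804 = 2412 mm².
T = A_s f_y = 2412 × 420 = 1013040 N = 1013.04 kN.
From C = T: a = T/(0.85 f'_c b) = 1013040/(0.85 × 52.3 × 520) = 43.82 mm.
M_n = T(d − a/2) = 1013.04 kN × (550 − 21.91) mm = 534.98 kN·m.
φM_n = 0.90 × 534.98 = 481.48 kN·m.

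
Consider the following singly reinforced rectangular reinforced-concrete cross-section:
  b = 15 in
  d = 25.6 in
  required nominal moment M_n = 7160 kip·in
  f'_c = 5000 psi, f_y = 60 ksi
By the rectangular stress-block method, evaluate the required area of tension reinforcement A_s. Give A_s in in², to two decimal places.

From M_n = 0.85 f'_c a b (d − a/2):
a = d − √(d² − 2M_n/(0.85 f'_c b)) = 25.6 − √(25.6² − 2 × 7160/(0.85 × 5 × 15)) = 4.846 in.
A_s = 0.85 f'_c a b / f_y = 0.85 × 5 × 4.846 × 15 / 60 = 5.149 in².

A_s ≈ 5.15 in²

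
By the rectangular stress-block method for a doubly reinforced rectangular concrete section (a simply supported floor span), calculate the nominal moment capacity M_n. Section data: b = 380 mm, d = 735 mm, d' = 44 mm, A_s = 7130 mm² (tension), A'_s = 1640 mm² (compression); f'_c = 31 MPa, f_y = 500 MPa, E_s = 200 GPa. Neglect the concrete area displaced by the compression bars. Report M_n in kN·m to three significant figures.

Assume both tension and compression steel yield.
Net tension couple steel: A_s − A'_s = 5490 mm².
a = (A_s − A'_s) f_y / (0.85 f'_c b) = 2745000/(0.85 × 31 × 380) = 274.14 mm.
c = a/β₁ = 274.14/0.829 = 330.69 mm; ε'_s = 0.003(c − d')/c = 0.0026 ≥ f_y/E_s = 0.0025, so compression steel does yield.
M_n = (A_s − A'_s) f_y (d − a/2) + A'_s f_y (d − d') = [2745000 × (735 − 137.07) + 820000 × (735 − 44)] × 10⁻⁶ = 1641.32 + 566.62 = 2207.94 kN·m.

M_n ≈ 2210 kN·m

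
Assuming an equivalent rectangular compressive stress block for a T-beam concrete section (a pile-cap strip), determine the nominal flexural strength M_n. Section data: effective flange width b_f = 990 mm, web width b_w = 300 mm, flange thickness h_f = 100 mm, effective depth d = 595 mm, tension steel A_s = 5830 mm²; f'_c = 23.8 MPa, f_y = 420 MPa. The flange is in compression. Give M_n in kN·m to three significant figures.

Tension: T = A_s f_y = 5830 × 420 = 2448600 N.
Try a within the flange: a = T/(0.85 f'_c b_f) = 2448600/(0.85 × 23.8 × 990) = 122.26 mm.
a = 122.26 > h_f = 100 mm: the block extends into the web. Split into flange-overhang and web parts.
C_f = 0.85 f'_c (b_f − b_w) h_f = 0.85 × 23.8 × (990 − 300) × 100 = 1395870 N.
Remaining web compression depth: a_w = (T − C_f)/(0.85 f'_c b_w) = (2448600 − 1395870)/(0.85 × 23.8 × 300) = 173.46 mm.
M_n = C_f(d − h_f/2) + (T − C_f)(d − a_w/2) = 1395870 × (595 − 50) + 1052730 × (595 − 86.73) = 760.75 + 535.07 = 1295.82 × 10⁶ N·mm.
M_n = 1295.82 kN·m.

M_n ≈ 1300 kN·m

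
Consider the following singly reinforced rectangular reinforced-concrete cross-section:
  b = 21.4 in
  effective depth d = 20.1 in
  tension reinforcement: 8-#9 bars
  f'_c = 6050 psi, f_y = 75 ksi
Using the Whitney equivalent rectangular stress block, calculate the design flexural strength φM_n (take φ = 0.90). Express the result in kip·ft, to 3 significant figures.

φM_n ≈ 782 kip·ft

A_s = 8 × 1 = 8 in².
T = A_s f_y = 8 × 75 = 600 kips.
a = T/(0.85 f'_c b) = 600/(0.85 × 6.05 × 21.4) = 5.452 in.
M_n = T(d − a/2) = 600 × (20.1 − 2.726) = 10424.4 kip·in = 10424.4/12 = 868.70 kip·ft.
φM_n = 0.90 × 868.70 = 781.83 kip·ft.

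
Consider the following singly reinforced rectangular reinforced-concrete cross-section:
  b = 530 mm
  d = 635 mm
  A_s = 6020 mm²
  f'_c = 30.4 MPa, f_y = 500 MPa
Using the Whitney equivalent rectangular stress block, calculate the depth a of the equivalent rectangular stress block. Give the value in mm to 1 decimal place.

T = A_s f_y = 6020 × 500 = 3010000 N = 3010 kN.
Setting C = 0.85 f'_c a b equal to T: a = 3010000/(0.85 × 30.4 × 530) = 219.8 mm.

a ≈ 219.8 mm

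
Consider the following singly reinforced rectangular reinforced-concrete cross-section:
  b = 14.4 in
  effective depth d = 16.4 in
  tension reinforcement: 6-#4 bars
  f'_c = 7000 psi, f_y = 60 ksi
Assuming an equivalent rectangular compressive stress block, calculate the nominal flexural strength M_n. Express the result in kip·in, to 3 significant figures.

A_s = 6 × 0.2 = 1.2 in².
T = A_s f_y = 1.2 × 60 = 72 kips.
a = T/(0.85 f'_c b) = 72/(0.85 × 7 × 14.4) = 0.840 in.
M_n = T(d − a/2) = 72 × (16.4 − 0.42) = 1150.6 kip·in.

M_n ≈ 1150 kip·in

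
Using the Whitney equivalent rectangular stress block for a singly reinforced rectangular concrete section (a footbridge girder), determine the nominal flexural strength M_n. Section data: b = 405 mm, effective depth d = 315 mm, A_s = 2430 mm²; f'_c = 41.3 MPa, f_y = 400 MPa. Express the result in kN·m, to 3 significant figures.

T = A_s f_y = 2430 × 400 = 972000 N = 972 kN.
From C = T: a = T/(0.85 f'_c b) = 972000/(0.85 × 41.3 × 405) = 68.37 mm.
M_n = T(d − a/2) = 972 kN × (315 − 34.185) mm = 272.95 kN·m.

M_n ≈ 273 kN·m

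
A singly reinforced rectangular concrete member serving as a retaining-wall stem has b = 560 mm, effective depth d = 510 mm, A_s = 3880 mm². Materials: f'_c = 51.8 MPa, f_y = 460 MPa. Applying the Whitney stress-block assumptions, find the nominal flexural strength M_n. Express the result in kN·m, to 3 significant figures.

M_n ≈ 846 kN·m

T = A_s f_y = 3880 × 460 = 1784800 N = 1784.8 kN.
From C = T: a = T/(0.85 f'_c b) = 1784800/(0.85 × 51.8 × 560) = 72.39 mm.
M_n = T(d − a/2) = 1784.8 kN × (510 − 36.195) mm = 845.65 kN·m.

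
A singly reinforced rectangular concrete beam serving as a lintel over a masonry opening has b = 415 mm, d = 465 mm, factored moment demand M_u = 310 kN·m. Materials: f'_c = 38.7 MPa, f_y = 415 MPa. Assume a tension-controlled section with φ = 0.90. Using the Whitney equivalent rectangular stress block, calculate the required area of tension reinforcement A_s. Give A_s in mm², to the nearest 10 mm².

M_n = M_u/φ = 310/0.90 = 344.444 kN·m.
With M_n = 0.85 f'_c a b (d − a/2), solve the quadratic for a:
a = d − √(d² − 2M_n/(0.85 f'_c b)) = 465 − √(465² − 2 × 344.444×10⁶/(0.85 × 38.7 × 415)) = 57.86 mm.
A_s = 0.85 f'_c a b / f_y = 0.85 × 38.7 × 57.86 × 415 / 415 = 1903.3 mm².

A_s ≈ 1900 mm²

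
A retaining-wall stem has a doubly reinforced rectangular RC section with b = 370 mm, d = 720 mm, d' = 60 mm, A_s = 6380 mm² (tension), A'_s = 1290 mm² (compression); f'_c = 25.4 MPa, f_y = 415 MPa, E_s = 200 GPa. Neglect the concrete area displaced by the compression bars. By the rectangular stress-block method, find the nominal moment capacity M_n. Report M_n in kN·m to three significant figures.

Assume both tension and compression steel yield.
Net tension couple steel: A_s − A'_s = 5090 mm².
a = (A_s − A'_s) f_y / (0.85 f'_c b) = 2112350/(0.85 × 25.4 × 370) = 264.43 mm.
c = a/β₁ = 264.43/0.85 = 311.09 mm; ε'_s = 0.003(c − d')/c = 0.0024 ≥ f_y/E_s = 0.0021, so compression steel does yield.
M_n = (A_s − A'_s) f_y (d − a/2) + A'_s f_y (d − d') = [2112350 × (720 − 132.215) + 535350 × (720 − 60)] × 10⁻⁶ = 1241.61 + 353.33 = 1594.94 kN·m.

M_n ≈ 1590 kN·m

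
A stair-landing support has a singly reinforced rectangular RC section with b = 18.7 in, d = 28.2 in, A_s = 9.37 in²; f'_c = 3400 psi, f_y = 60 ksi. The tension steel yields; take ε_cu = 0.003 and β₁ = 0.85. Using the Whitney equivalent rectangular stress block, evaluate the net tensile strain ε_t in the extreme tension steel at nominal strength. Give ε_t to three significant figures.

ε_t ≈ 0.00391

a = A_s f_y/(0.85 f'_c b) = 10.403 in.
β₁ = 0.85, so c = a/β₁ = 10.403/0.85 = 12.239 in.
From the linear strain diagram with ε_cu = 0.003: ε_t = 0.003 (d − c)/c = 0.003 × (28.2 − 12.239)/12.239 = 0.00391.
ε_t < 0.004 — the section is over-reinforced for flexure under ACI limits.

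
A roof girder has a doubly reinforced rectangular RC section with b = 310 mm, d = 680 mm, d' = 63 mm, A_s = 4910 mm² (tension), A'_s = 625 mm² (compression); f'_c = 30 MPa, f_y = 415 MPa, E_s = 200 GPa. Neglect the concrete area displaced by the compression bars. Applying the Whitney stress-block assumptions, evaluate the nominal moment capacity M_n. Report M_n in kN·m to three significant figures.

M_n ≈ 1170 kN·m

Assume both tension and compression steel yield.
Net tension couple steel: A_s − A'_s = 4285 mm².
a = (A_s − A'_s) f_y / (0.85 f'_c b) = 1778275/(0.85 × 30 × 310) = 224.96 mm.
c = a/β₁ = 224.96/0.836 = 269.09 mm; ε'_s = 0.003(c − d')/c = 0.0023 ≥ f_y/E_s = 0.0021, so compression steel does yield.
M_n = (A_s − A'_s) f_y (d − a/2) + A'_s f_y (d − d') = [1778275 × (680 − 112.48) + 259375 × (680 − 63)] × 10⁻⁶ = 1009.21 + 160.03 = 1169.24 kN·m.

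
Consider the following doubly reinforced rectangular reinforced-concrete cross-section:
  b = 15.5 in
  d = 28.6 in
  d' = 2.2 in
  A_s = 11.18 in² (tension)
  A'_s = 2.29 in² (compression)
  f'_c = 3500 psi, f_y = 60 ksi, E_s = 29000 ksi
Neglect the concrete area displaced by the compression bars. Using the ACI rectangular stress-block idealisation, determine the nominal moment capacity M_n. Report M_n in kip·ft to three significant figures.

M_n ≈ 1320 kip·ft

Assume both steels yield.
a = (A_s − A'_s) f_y/(0.85 f'_c b) = (11.18 − 2.29) × 60/(0.85 × 3.5 × 15.5) = 11.567 in.
c = a/β₁ = 11.567/0.85 = 13.608 in; ε'_s = 0.003(c − d')/c = 0.0025 ≥ ε_y = 0.0021, so the compression steel yields.
M_n = (A_s − A'_s) f_y (d − a/2) + A'_s f_y (d − d') = 533.4 × (28.6 − 5.7835) + 137.4 × (28.6 − 2.2) = 12170.3 + 3627.4 = 15797.7 kip·in = 15797.7/12 = 1316.48 kip·ft.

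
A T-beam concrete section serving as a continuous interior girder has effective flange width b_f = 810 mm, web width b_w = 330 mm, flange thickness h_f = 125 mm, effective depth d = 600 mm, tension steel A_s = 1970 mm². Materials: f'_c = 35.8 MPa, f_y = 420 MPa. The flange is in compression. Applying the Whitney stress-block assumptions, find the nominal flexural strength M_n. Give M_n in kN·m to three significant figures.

M_n ≈ 483 kN·m

Tension: T = A_s f_y = 1970 × 420 = 827400 N.
Try a within the flange: a = T/(0.85 f'_c b_f) = 827400/(0.85 × 35.8 × 810) = 33.57 mm.
Since a = 33.57 ≤ h_f = 125 mm, the stress block lies entirely in the flange; analyse as a rectangular beam of width b_f.
M_n = T(d − a/2) = 827400 × (600 − 16.785) = 482.55 × 10⁶ N·mm.
M_n = 482.55 kN·m.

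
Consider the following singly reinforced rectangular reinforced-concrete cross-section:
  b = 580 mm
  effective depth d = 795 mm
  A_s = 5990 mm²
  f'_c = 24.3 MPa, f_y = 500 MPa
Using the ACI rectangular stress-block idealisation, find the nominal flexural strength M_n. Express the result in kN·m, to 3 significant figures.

M_n ≈ 2010 kN·m

T = A_s f_y = 5990 × 500 = 2995000 N = 2995 kN.
From C = T: a = T/(0.85 f'_c b) = 2995000/(0.85 × 24.3 × 580) = 250.00 mm.
M_n = T(d − a/2) = 2995 kN × (795 − 125) mm = 2006.65 kN·m.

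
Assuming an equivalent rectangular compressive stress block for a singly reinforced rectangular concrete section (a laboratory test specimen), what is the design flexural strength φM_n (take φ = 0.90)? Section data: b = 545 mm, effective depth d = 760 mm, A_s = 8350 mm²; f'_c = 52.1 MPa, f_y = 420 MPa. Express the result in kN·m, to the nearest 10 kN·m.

T = A_s f_y = 8350 × 420 = 3507000 N = 3507 kN.
From C = T: a = T/(0.85 f'_c b) = 3507000/(0.85 × 52.1 × 545) = 145.31 mm.
M_n = T(d − a/2) = 3507 kN × (760 − 72.655) mm = 2410.52 kN·m.
φM_n = 0.90 × 2410.52 = 2169.47 kN·m.

φM_n ≈ 2170 kN·m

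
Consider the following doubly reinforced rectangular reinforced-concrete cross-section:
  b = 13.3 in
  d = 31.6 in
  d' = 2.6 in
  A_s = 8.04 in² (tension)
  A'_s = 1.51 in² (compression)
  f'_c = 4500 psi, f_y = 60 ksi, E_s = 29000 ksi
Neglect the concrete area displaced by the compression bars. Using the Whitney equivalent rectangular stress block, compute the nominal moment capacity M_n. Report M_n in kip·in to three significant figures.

M_n ≈ 13500 kip·in

Assume both steels yield.
a = (A_s − A'_s) f_y/(0.85 f'_c b) = (8.04 − 1.51) × 60/(0.85 × 4.5 × 13.3) = 7.702 in.
c = a/β₁ = 7.702/0.825 = 9.336 in; ε'_s = 0.003(c − d')/c = 0.0022 ≥ ε_y = 0.0021, so the compression steel yields.
M_n = (A_s − A'_s) f_y (d − a/2) + A'_s f_y (d − d') = 391.8 × (31.6 − 3.851) + 90.6 × (31.6 − 2.6) = 10872.1 + 2627.4 = 13499.5 kip·in.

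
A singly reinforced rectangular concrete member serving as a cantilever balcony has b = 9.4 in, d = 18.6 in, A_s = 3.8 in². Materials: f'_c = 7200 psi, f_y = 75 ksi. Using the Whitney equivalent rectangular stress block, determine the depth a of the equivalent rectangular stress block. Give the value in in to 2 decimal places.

T = A_s f_y = 3.8 × 75 = 285 kips.
a = T/(0.85 f'_c b) = 285/(0.85 × 7.2 × 9.4) = 4.95 in.

a ≈ 4.95 in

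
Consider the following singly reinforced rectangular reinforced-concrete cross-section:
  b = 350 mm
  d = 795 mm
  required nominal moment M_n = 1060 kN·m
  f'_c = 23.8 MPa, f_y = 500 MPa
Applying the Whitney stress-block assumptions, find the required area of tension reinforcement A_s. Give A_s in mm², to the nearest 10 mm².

A_s ≈ 3090 mm²

With M_n = 0.85 f'_c a b (d − a/2), solve the quadratic for a:
a = d − √(d² − 2M_n/(0.85 f'_c b)) = 795 − √(795² − 2 × 1060×10⁶/(0.85 × 23.8 × 350)) = 218.28 mm.
A_s = 0.85 f'_c a b / f_y = 0.85 × 23.8 × 218.28 × 350 / 500 = 3091.1 mm².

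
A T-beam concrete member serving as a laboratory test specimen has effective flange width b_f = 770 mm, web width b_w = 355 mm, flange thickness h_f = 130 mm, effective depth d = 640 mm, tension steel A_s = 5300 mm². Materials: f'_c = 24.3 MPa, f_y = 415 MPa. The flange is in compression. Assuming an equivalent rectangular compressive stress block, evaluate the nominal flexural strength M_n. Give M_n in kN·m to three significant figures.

Tension: T = A_s f_y = 5300 × 415 = 2199500 N.
Try a within the flange: a = T/(0.85 f'_c b_f) = 2199500/(0.85 × 24.3 × 770) = 138.30 mm.
a = 138.30 > h_f = 130 mm: the block extends into the web. Split into flange-overhang and web parts.
C_f = 0.85 f'_c (b_f − b_w) h_f = 0.85 × 24.3 × (770 − 355) × 130 = 1114337 N.
Remaining web compression depth: a_w = (T − C_f)/(0.85 f'_c b_w) = (2199500 − 1114337)/(0.85 × 24.3 × 355) = 147.99 mm.
M_n = C_f(d − h_f/2) + (T − C_f)(d − a_w/2) = 1114337 × (640 − 65) + 1085163 × (640 − 73.995) = 640.74 + 614.21 = 1254.95 × 10⁶ N·mm.
M_n = 1254.95 kN·m.

M_n ≈ 1250 kN·m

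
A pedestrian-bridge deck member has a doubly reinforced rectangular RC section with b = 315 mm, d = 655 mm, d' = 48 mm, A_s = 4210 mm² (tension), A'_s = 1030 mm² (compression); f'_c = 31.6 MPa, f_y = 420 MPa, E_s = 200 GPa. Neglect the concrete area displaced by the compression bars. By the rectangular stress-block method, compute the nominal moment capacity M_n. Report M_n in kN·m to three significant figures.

Assume both tension and compression steel yield.
Net tension couple steel: A_s − A'_s = 3180 mm².
a = (A_s − A'_s) f_y / (0.85 f'_c b) = 1335600/(0.85 × 31.6 × 315) = 157.86 mm.
c = a/β₁ = 157.86/0.824 = 191.58 mm; ε'_s = 0.003(c − d')/c = 0.0022 ≥ f_y/E_s = 0.0021, so compression steel does yield.
M_n = (A_s − A'_s) f_y (d − a/2) + A'_s f_y (d − d') = [1335600 × (655 − 78.93) + 432600 × (655 − 48)] × 10⁻⁶ = 769.40 + 262.59 = 1031.99 kN·m.

M_n ≈ 1030 kN·m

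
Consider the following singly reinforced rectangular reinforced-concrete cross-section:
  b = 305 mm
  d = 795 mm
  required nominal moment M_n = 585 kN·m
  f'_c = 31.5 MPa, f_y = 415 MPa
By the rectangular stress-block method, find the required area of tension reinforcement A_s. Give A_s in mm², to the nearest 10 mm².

A_s ≈ 1890 mm²

With M_n = 0.85 f'_c a b (d − a/2), solve the quadratic for a:
a = d − √(d² − 2M_n/(0.85 f'_c b)) = 795 − √(795² − 2 × 585×10⁶/(0.85 × 31.5 × 305)) = 95.89 mm.
A_s = 0.85 f'_c a b / f_y = 0.85 × 31.5 × 95.89 × 305 / 415 = 1886.9 mm².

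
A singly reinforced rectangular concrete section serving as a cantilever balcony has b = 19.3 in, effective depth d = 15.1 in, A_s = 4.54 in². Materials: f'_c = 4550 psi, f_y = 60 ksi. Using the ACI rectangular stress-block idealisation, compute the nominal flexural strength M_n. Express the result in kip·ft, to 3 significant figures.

M_n ≈ 301 kip·ft

T = A_s f_y = 4.54 × 60 = 272.4 kips.
a = T/(0.85 f'_c b) = 272.4/(0.85 × 4.55 × 19.3) = 3.649 in.
M_n = T(d − a/2) = 272.4 × (15.1 − 1.8245) = 3616.2 kip·in = 3616.2/12 = 301.35 kip·ft.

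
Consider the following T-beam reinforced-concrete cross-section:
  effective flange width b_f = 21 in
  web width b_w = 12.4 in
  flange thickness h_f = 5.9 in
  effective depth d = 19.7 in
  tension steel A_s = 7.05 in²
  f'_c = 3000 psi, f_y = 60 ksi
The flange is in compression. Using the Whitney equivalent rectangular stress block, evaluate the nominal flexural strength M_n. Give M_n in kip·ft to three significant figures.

Tension: T = A_s f_y = 7.05 × 60 = 423 kips.
Try a within the flange: a = T/(0.85 f'_c b_f) = 423/(0.85 × 3 × 21) = 7.899 in.
a = 7.899 > h_f = 5.9 in: the block extends into the web. Split into flange-overhang and web parts.
C_f = 0.85 f'_c (b_f − b_w) h_f = 0.85 × 3 × (21 − 12.4) × 5.9 = 129.4 kips.
Remaining web compression depth: a_w = (T − C_f)/(0.85 f'_c b_w) = (423 − 129.4)/(0.85 × 3 × 12.4) = 9.285 in.
M_n = C_f(d − h_f/2) + (T − C_f)(d − a_w/2) = 129.4 × (19.7 − 2.95) + 293.6 × (19.7 − 4.6425) = 2167.5 + 4420.9 = 6588.4 kip·in.
M_n = 6588.4/12 = 549.03 kip·ft.

M_n ≈ 549 kip·ft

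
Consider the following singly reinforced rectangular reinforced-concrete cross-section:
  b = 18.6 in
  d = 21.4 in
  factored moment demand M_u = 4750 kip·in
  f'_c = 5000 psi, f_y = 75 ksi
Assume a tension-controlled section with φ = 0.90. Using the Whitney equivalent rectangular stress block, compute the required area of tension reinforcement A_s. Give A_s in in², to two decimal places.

A_s ≈ 3.57 in²

M_n = M_u/φ = 4750/0.90 = 5277.78 kip·in.
From M_n = 0.85 f'_c a b (d − a/2):
a = d − √(d² − 2M_n/(0.85 f'_c b)) = 21.4 − √(21.4² − 2 × 5277.78/(0.85 × 5 × 18.6)) = 3.388 in.
A_s = 0.85 f'_c a b / f_y = 0.85 × 5 × 3.388 × 18.6 / 75 = 3.571 in².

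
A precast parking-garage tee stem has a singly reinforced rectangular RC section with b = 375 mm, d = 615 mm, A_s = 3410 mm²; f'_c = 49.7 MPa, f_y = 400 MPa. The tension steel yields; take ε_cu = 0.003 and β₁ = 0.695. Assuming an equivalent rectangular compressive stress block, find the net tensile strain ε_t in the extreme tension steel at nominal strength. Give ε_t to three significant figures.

a = A_s f_y/(0.85 f'_c b) = 86.10 mm.
β₁ = 0.695, so c = a/β₁ = 86.10/0.695 = 123.88 mm.
From the linear strain diagram with ε_cu = 0.003: ε_t = 0.003 (d − c)/c = 0.003 × (615 − 123.88)/123.88 = 0.0119.
Since ε_t ≥ 0.005, the section is tension-controlled.

ε_t ≈ 0.0119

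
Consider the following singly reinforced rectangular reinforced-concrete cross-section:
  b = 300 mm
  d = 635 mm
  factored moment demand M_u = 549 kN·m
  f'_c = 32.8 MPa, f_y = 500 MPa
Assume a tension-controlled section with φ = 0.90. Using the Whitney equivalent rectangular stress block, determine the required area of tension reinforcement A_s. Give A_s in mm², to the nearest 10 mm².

M_n = M_u/φ = 549/0.90 = 610 kN·m.
With M_n = 0.85 f'_c a b (d − a/2), solve the quadratic for a:
a = d − √(d² − 2M_n/(0.85 f'_c b)) = 635 − √(635² − 2 × 610×10⁶/(0.85 × 32.8 × 300)) = 127.69 mm.
A_s = 0.85 f'_c a b / f_y = 0.85 × 32.8 × 127.69 × 300 / 500 = 2136.0 mm².

A_s ≈ 2140 mm²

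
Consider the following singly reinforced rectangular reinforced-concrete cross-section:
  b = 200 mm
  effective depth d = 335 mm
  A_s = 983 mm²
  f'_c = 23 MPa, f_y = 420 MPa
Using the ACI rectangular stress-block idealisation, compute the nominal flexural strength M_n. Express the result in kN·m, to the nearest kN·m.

M_n ≈ 117 kN·m

T = A_s f_y = 983 × 420 = 412860 N = 412.86 kN.
From C = T: a = T/(0.85 f'_c b) = 412860/(0.85 × 23 × 200) = 105.59 mm.
M_n = T(d − a/2) = 412.86 kN × (335 − 52.795) mm = 116.51 kN·m.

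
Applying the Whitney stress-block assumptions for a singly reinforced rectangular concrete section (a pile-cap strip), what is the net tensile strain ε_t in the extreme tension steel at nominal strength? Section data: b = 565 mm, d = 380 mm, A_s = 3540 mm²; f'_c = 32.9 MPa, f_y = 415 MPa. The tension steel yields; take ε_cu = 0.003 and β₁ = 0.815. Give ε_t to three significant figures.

ε_t ≈ 0.00699

a = A_s f_y/(0.85 f'_c b) = 92.98 mm.
β₁ = 0.815, so c = a/β₁ = 92.98/0.815 = 114.09 mm.
From the linear strain diagram with ε_cu = 0.003: ε_t = 0.003 (d − c)/c = 0.003 × (380 − 114.09)/114.09 = 0.00699.
Since ε_t ≥ 0.005, the section is tension-controlled.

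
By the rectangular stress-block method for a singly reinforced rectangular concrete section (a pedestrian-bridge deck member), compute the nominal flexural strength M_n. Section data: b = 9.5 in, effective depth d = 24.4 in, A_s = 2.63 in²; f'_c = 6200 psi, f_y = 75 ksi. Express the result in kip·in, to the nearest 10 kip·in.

M_n ≈ 4420 kip·in

T = A_s f_y = 2.63 × 75 = 197.25 kips.
a = T/(0.85 f'_c b) = 197.25/(0.85 × 6.2 × 9.5) = 3.940 in.
M_n = T(d − a/2) = 197.25 × (24.4 − 1.97) = 4424.3 kip·in.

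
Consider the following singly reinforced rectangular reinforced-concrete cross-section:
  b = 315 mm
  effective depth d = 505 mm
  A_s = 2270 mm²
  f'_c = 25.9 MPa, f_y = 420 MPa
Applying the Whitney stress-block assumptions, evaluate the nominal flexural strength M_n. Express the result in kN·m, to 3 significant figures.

M_n ≈ 416 kN·m

T = A_s f_y = 2270 × 420 = 953400 N = 953.4 kN.
From C = T: a = T/(0.85 f'_c b) = 953400/(0.85 × 25.9 × 315) = 137.48 mm.
M_n = T(d − a/2) = 953.4 kN × (505 − 68.74) mm = 415.93 kN·m.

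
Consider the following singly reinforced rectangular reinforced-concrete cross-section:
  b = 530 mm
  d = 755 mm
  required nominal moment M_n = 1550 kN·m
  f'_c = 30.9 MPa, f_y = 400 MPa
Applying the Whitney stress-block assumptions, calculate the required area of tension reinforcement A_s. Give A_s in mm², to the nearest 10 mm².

A_s ≈ 5760 mm²

With M_n = 0.85 f'_c a b (d − a/2), solve the quadratic for a:
a = d − √(d² − 2M_n/(0.85 f'_c b)) = 755 − √(755² − 2 × 1550×10⁶/(0.85 × 30.9 × 530)) = 165.65 mm.
A_s = 0.85 f'_c a b / f_y = 0.85 × 30.9 × 165.65 × 530 / 400 = 5764.8 mm².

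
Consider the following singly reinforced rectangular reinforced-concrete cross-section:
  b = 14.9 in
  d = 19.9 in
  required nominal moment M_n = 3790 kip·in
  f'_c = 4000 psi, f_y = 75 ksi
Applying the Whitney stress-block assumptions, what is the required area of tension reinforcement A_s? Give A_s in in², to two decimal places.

From M_n = 0.85 f'_c a b (d − a/2):
a = d − √(d² − 2M_n/(0.85 f'_c b)) = 19.9 − √(19.9² − 2 × 3790/(0.85 × 4 × 14.9)) = 4.203 in.
A_s = 0.85 f'_c a b / f_y = 0.85 × 4 × 4.203 × 14.9 / 75 = 2.839 in².

A_s ≈ 2.84 in²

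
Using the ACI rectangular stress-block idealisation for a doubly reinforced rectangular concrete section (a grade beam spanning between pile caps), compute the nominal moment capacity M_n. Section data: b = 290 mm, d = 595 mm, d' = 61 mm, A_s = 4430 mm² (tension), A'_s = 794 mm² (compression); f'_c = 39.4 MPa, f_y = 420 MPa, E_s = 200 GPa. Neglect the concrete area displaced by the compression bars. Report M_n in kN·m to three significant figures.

M_n ≈ 967 kN·m

Assume both tension and compression steel yield.
Net tension couple steel: A_s − A'_s = 3636 mm².
a = (A_s − A'_s) f_y / (0.85 f'_c b) = 1527120/(0.85 × 39.4 × 290) = 157.24 mm.
c = a/β₁ = 157.24/0.769 = 204.47 mm; ε'_s = 0.003(c − d')/c = 0.0021 ≥ f_y/E_s = 0.0021, so compression steel does yield.
M_n = (A_s − A'_s) f_y (d − a/2) + A'_s f_y (d − d') = [1527120 × (595 − 78.62) + 333480 × (595 − 61)] × 10⁻⁶ = 788.57 + 178.08 = 966.65 kN·m.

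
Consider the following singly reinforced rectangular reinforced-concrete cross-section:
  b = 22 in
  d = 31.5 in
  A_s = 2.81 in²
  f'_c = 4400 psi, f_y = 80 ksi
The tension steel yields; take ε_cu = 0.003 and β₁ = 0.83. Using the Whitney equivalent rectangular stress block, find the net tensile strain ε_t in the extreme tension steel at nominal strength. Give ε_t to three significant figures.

a = A_s f_y/(0.85 f'_c b) = 2.732 in.
β₁ = 0.83, so c = a/β₁ = 2.732/0.83 = 3.292 in.
From the linear strain diagram with ε_cu = 0.003: ε_t = 0.003 (d − c)/c = 0.003 × (31.5 − 3.292)/3.292 = 0.0257.
Since ε_t ≥ 0.005, the section is tension-controlled.

ε_t ≈ 0.0257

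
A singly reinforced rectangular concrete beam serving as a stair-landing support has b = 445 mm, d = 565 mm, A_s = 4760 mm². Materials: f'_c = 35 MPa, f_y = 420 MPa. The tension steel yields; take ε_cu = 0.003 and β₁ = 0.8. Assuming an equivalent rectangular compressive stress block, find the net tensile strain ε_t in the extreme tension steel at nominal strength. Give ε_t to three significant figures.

a = A_s f_y/(0.85 f'_c b) = 151.01 mm.
β₁ = 0.8, so c = a/β₁ = 151.01/0.8 = 188.76 mm.
From the linear strain diagram with ε_cu = 0.003: ε_t = 0.003 (d − c)/c = 0.003 × (565 − 188.76)/188.76 = 0.00598.
Since ε_t ≥ 0.005, the section is tension-controlled.

ε_t ≈ 0.00598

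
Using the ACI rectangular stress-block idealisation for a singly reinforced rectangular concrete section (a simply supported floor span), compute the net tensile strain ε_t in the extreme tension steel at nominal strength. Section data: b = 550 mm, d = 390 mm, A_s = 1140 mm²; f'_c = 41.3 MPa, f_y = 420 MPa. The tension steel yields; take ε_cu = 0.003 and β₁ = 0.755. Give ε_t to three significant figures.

a = A_s f_y/(0.85 f'_c b) = 24.80 mm.
β₁ = 0.755, so c = a/β₁ = 24.80/0.755 = 32.85 mm.
From the linear strain diagram with ε_cu = 0.003: ε_t = 0.003 (d − c)/c = 0.003 × (390 − 32.85)/32.85 = 0.0326.
Since ε_t ≥ 0.005, the section is tension-controlled.

ε_t ≈ 0.0326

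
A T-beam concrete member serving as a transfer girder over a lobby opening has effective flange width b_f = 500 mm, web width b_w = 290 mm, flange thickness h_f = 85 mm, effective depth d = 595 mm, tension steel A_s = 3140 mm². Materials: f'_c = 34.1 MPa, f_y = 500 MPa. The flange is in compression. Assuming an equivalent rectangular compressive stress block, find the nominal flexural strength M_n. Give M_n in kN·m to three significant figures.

Tension: T = A_s f_y = 3140 × 500 = 1570000 N.
Try a within the flange: a = T/(0.85 f'_c b_f) = 1570000/(0.85 × 34.1 × 500) = 108.33 mm.
a = 108.33 > h_f = 85 mm: the block extends into the web. Split into flange-overhang and web parts.
C_f = 0.85 f'_c (b_f − b_w) h_f = 0.85 × 34.1 × (500 − 290) × 85 = 517382 N.
Remaining web compression depth: a_w = (T − C_f)/(0.85 f'_c b_w) = (1570000 − 517382)/(0.85 × 34.1 × 290) = 125.23 mm.
M_n = C_f(d − h_f/2) + (T − C_f)(d − a_w/2) = 517382 × (595 − 42.5) + 1052618 × (595 − 62.615) = 285.85 + 560.40 = 846.25 × 10⁶ N·mm.
M_n = 846.25 kN·m.

M_n ≈ 846 kN·m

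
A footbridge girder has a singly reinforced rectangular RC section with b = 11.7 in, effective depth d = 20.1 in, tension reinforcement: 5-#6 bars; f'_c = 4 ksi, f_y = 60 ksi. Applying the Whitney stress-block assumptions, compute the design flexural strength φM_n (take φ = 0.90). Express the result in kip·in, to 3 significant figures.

A_s = 5 × 0.44 = 2.2 in².
T = A_s f_y = 2.2 × 60 = 132 kips.
a = T/(0.85 f'_c b) = 132/(0.85 × 4 × 11.7) = 3.318 in.
M_n = T(d − a/2) = 132 × (20.1 − 1.659) = 2434.2 kip·in.
φM_n = 0.90 × 2434.2 = 2190.8 kip·in.

φM_n ≈ 2190 kip·in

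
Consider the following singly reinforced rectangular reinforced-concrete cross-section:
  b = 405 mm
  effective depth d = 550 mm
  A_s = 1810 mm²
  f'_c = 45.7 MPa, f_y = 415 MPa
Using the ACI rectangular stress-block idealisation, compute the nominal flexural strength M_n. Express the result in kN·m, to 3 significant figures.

M_n ≈ 395 kN·m

T = A_s f_y = 1810 × 415 = 751150 N = 751.15 kN.
From C = T: a = T/(0.85 f'_c b) = 751150/(0.85 × 45.7 × 405) = 47.75 mm.
M_n = T(d − a/2) = 751.15 kN × (550 − 23.875) mm = 395.20 kN·m.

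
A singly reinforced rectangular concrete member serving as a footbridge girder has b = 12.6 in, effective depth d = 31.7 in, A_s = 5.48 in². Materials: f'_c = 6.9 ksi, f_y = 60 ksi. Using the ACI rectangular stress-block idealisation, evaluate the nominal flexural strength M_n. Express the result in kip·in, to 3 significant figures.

T = A_s f_y = 5.48 × 60 = 328.8 kips.
a = T/(0.85 f'_c b) = 328.8/(0.85 × 6.9 × 12.6) = 4.449 in.
M_n = T(d − a/2) = 328.8 × (31.7 − 2.2245) = 9691.5 kip·in.

M_n ≈ 9690 kip·in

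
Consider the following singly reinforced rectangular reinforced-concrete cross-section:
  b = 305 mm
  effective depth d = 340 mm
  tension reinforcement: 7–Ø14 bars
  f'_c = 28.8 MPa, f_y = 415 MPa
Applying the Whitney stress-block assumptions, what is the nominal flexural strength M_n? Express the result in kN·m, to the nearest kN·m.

A_s = 7 × 154 = 1078 mm².
T = A_s f_y = 1078 × 415 = 447370 N = 447.37 kN.
From C = T: a = T/(0.85 f'_c b) = 447370/(0.85 × 28.8 × 305) = 59.92 mm.
M_n = T(d − a/2) = 447.37 kN × (340 − 29.96) mm = 138.70 kN·m.

M_n ≈ 139 kN·m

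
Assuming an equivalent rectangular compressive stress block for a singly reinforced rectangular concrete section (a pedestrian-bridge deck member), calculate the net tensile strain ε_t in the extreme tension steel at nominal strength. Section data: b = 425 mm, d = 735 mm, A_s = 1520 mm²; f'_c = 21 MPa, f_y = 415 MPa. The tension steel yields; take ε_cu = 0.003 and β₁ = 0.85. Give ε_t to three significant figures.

ε_t ≈ 0.0195

a = A_s f_y/(0.85 f'_c b) = 83.15 mm.
β₁ = 0.85, so c = a/β₁ = 83.15/0.85 = 97.82 mm.
From the linear strain diagram with ε_cu = 0.003: ε_t = 0.003 (d − c)/c = 0.003 × (735 − 97.82)/97.82 = 0.0195.
Since ε_t ≥ 0.005, the section is tension-controlled.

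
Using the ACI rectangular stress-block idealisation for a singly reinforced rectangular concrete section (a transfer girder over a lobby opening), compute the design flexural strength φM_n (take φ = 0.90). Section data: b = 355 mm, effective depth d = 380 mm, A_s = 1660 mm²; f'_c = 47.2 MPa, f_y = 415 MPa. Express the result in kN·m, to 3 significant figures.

T = A_s f_y = 1660 × 415 = 688900 N = 688.9 kN.
From C = T: a = T/(0.85 f'_c b) = 688900/(0.85 × 47.2 × 355) = 48.37 mm.
M_n = T(d − a/2) = 688.9 kN × (380 − 24.185) mm = 245.12 kN·m.
φM_n = 0.90 × 245.12 = 220.61 kN·m.

φM_n ≈ 221 kN·m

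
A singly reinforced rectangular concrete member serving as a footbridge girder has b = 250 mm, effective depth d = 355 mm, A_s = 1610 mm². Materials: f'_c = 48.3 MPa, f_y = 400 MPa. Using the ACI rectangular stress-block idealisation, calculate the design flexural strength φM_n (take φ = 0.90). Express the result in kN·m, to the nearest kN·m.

φM_n ≈ 188 kN·m

T = A_s f_y = 1610 × 400 = 644000 N = 644 kN.
From C = T: a = T/(0.85 f'_c b) = 644000/(0.85 × 48.3 × 250) = 62.75 mm.
M_n = T(d − a/2) = 644 kN × (355 − 31.375) mm = 208.41 kN·m.
φM_n = 0.90 × 208.41 = 187.57 kN·m.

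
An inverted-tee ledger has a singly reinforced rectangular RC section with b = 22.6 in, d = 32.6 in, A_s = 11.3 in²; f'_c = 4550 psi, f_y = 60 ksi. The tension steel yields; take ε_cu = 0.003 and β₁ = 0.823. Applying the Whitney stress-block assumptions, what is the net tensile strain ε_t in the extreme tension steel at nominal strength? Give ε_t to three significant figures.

a = A_s f_y/(0.85 f'_c b) = 7.757 in.
β₁ = 0.823, so c = a/β₁ = 7.757/0.823 = 9.425 in.
From the linear strain diagram with ε_cu = 0.003: ε_t = 0.003 (d − c)/c = 0.003 × (32.6 − 9.425)/9.425 = 0.00738.
Since ε_t ≥ 0.005, the section is tension-controlled.

ε_t ≈ 0.00738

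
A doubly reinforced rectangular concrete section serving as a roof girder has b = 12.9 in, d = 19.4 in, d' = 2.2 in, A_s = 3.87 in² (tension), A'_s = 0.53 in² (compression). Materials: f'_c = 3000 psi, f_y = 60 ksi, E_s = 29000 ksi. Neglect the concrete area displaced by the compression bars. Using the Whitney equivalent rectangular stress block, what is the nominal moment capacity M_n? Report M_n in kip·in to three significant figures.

M_n ≈ 3820 kip·in

Assume both steels yield.
a = (A_s − A'_s) f_y/(0.85 f'_c b) = (3.87 − 0.53) × 60/(0.85 × 3 × 12.9) = 6.092 in.
c = a/β₁ = 6.092/0.85 = 7.167 in; ε'_s = 0.003(c − d')/c = 0.0021 ≥ ε_y = 0.0021, so the compression steel yields.
M_n = (A_s − A'_s) f_y (d − a/2) + A'_s f_y (d − d') = 200.4 × (19.4 − 3.046) + 31.8 × (19.4 − 2.2) = 3277.3 + 547.0 = 3824.3 kip·in.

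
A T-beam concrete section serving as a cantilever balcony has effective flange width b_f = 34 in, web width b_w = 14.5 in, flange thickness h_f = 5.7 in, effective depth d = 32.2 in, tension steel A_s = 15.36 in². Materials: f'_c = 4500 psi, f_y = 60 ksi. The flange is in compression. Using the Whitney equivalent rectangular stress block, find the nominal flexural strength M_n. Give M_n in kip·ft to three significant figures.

Tension: T = A_s f_y = 15.36 × 60 = 921.6 kips.
Try a within the flange: a = T/(0.85 f'_c b_f) = 921.6/(0.85 × 4.5 × 34) = 7.087 in.
a = 7.087 > h_f = 5.7 in: the block extends into the web. Split into flange-overhang and web parts.
C_f = 0.85 f'_c (b_f − b_w) h_f = 0.85 × 4.5 × (34 − 14.5) × 5.7 = 425.1 kips.
Remaining web compression depth: a_w = (T − C_f)/(0.85 f'_c b_w) = (921.6 − 425.1)/(0.85 × 4.5 × 14.5) = 8.952 in.
M_n = C_f(d − h_f/2) + (T − C_f)(d − a_w/2) = 425.1 × (32.2 − 2.85) + 496.5 × (32.2 − 4.476) = 12476.7 + 13765.0 = 26241.7 kip·in.
M_n = 26241.7/12 = 2186.81 kip·ft.

M_n ≈ 2190 kip·ft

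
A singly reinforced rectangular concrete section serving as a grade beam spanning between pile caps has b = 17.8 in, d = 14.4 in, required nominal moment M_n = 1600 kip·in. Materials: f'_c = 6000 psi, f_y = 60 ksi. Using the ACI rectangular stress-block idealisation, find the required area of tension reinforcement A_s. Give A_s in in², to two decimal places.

From M_n = 0.85 f'_c a b (d − a/2):
a = d − √(d² − 2M_n/(0.85 f'_c b)) = 14.4 − √(14.4² − 2 × 1600/(0.85 × 6 × 17.8)) = 1.281 in.
A_s = 0.85 f'_c a b / f_y = 0.85 × 6 × 1.281 × 17.8 / 60 = 1.938 in².

A_s ≈ 1.94 in²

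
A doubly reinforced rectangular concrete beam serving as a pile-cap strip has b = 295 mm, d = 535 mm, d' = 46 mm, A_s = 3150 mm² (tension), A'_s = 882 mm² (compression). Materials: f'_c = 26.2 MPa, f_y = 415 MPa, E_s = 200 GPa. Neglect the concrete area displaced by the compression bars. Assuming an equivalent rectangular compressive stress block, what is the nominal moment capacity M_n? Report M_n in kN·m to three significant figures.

M_n ≈ 615 kN·m

Assume both tension and compression steel yield.
Net tension couple steel: A_s − A'_s = 2268 mm².
a = (A_s − A'_s) f_y / (0.85 f'_c b) = 941220/(0.85 × 26.2 × 295) = 143.27 mm.
c = a/β₁ = 143.27/0.85 = 168.55 mm; ε'_s = 0.003(c − d')/c = 0.0022 ≥ f_y/E_s = 0.0021, so compression steel does yield.
M_n = (A_s − A'_s) f_y (d − a/2) + A'_s f_y (d − d') = [941220 × (535 − 71.635) + 366030 × (535 − 46)] × 10⁻⁶ = 436.13 + 178.99 = 615.12 kN·m.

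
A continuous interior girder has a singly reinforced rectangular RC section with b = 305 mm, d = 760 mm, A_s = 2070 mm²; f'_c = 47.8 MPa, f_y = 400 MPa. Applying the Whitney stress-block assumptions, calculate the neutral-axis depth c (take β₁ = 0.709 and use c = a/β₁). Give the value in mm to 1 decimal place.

T = A_s f_y = 2070 × 400 = 828000 N = 828 kN.
Setting C = 0.85 f'_c a b equal to T: a = 828000/(0.85 × 47.8 × 305) = 66.816 mm.
With β₁ = 0.709, c = a/β₁ = 66.816/0.709 = 94.2 mm.

c ≈ 94.2 mm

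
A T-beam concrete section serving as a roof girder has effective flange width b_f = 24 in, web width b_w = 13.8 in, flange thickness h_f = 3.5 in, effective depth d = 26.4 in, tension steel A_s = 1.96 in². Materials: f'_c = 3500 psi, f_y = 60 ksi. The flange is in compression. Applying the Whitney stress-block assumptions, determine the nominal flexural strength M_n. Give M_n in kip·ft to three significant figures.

Tension: T = A_s f_y = 1.96 × 60 = 117.6 kips.
Try a within the flange: a = T/(0.85 f'_c b_f) = 117.6/(0.85 × 3.5 × 24) = 1.647 in.
Since a = 1.647 ≤ h_f = 3.5 in, the stress block lies entirely in the flange; analyse as a rectangular beam of width b_f.
M_n = T(d − a/2) = 117.6 × (26.4 − 0.8235) = 3007.8 kip·in.
M_n = 3007.8/12 = 250.65 kip·ft.

M_n ≈ 251 kip·ft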